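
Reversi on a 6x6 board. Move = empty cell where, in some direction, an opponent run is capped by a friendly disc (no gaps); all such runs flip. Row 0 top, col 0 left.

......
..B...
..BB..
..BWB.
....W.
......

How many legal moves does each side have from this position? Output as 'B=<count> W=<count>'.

Answer: B=3 W=5

Derivation:
-- B to move --
(2,4): no bracket -> illegal
(3,5): no bracket -> illegal
(4,2): no bracket -> illegal
(4,3): flips 1 -> legal
(4,5): no bracket -> illegal
(5,3): no bracket -> illegal
(5,4): flips 1 -> legal
(5,5): flips 2 -> legal
B mobility = 3
-- W to move --
(0,1): no bracket -> illegal
(0,2): no bracket -> illegal
(0,3): no bracket -> illegal
(1,1): flips 1 -> legal
(1,3): flips 1 -> legal
(1,4): no bracket -> illegal
(2,1): no bracket -> illegal
(2,4): flips 1 -> legal
(2,5): no bracket -> illegal
(3,1): flips 1 -> legal
(3,5): flips 1 -> legal
(4,1): no bracket -> illegal
(4,2): no bracket -> illegal
(4,3): no bracket -> illegal
(4,5): no bracket -> illegal
W mobility = 5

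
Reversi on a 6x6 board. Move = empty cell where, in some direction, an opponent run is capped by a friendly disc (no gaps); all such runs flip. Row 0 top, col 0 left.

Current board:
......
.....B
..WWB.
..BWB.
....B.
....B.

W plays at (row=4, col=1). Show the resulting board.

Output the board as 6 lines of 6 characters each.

Answer: ......
.....B
..WWB.
..WWB.
.W..B.
....B.

Derivation:
Place W at (4,1); scan 8 dirs for brackets.
Dir NW: first cell '.' (not opp) -> no flip
Dir N: first cell '.' (not opp) -> no flip
Dir NE: opp run (3,2) capped by W -> flip
Dir W: first cell '.' (not opp) -> no flip
Dir E: first cell '.' (not opp) -> no flip
Dir SW: first cell '.' (not opp) -> no flip
Dir S: first cell '.' (not opp) -> no flip
Dir SE: first cell '.' (not opp) -> no flip
All flips: (3,2)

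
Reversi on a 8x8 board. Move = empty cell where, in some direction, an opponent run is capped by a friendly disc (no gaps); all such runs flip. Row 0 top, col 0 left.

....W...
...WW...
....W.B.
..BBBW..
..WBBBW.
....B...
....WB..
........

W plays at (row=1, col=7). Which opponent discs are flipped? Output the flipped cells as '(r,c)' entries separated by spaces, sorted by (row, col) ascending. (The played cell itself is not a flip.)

Dir NW: first cell '.' (not opp) -> no flip
Dir N: first cell '.' (not opp) -> no flip
Dir NE: edge -> no flip
Dir W: first cell '.' (not opp) -> no flip
Dir E: edge -> no flip
Dir SW: opp run (2,6) capped by W -> flip
Dir S: first cell '.' (not opp) -> no flip
Dir SE: edge -> no flip

Answer: (2,6)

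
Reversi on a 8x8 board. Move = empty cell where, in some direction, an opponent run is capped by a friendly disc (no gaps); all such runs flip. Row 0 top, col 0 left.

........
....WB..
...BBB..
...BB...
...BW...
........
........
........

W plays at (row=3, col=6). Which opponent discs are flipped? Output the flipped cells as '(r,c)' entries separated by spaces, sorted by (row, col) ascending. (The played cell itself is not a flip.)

Answer: (2,5)

Derivation:
Dir NW: opp run (2,5) capped by W -> flip
Dir N: first cell '.' (not opp) -> no flip
Dir NE: first cell '.' (not opp) -> no flip
Dir W: first cell '.' (not opp) -> no flip
Dir E: first cell '.' (not opp) -> no flip
Dir SW: first cell '.' (not opp) -> no flip
Dir S: first cell '.' (not opp) -> no flip
Dir SE: first cell '.' (not opp) -> no flip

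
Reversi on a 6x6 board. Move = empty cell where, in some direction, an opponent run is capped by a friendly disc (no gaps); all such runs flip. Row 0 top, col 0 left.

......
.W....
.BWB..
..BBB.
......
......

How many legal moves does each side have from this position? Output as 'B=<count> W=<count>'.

-- B to move --
(0,0): flips 2 -> legal
(0,1): flips 1 -> legal
(0,2): no bracket -> illegal
(1,0): no bracket -> illegal
(1,2): flips 1 -> legal
(1,3): no bracket -> illegal
(2,0): no bracket -> illegal
(3,1): no bracket -> illegal
B mobility = 3
-- W to move --
(1,0): no bracket -> illegal
(1,2): no bracket -> illegal
(1,3): no bracket -> illegal
(1,4): no bracket -> illegal
(2,0): flips 1 -> legal
(2,4): flips 1 -> legal
(2,5): no bracket -> illegal
(3,0): no bracket -> illegal
(3,1): flips 1 -> legal
(3,5): no bracket -> illegal
(4,1): no bracket -> illegal
(4,2): flips 1 -> legal
(4,3): no bracket -> illegal
(4,4): flips 1 -> legal
(4,5): no bracket -> illegal
W mobility = 5

Answer: B=3 W=5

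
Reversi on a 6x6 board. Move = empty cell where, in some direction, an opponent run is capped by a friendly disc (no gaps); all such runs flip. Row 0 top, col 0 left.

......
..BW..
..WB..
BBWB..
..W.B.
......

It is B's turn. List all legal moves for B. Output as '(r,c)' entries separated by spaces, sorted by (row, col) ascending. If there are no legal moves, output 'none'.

(0,2): no bracket -> illegal
(0,3): flips 1 -> legal
(0,4): flips 2 -> legal
(1,1): flips 1 -> legal
(1,4): flips 1 -> legal
(2,1): flips 1 -> legal
(2,4): no bracket -> illegal
(4,1): flips 1 -> legal
(4,3): no bracket -> illegal
(5,1): flips 1 -> legal
(5,2): flips 3 -> legal
(5,3): flips 1 -> legal

Answer: (0,3) (0,4) (1,1) (1,4) (2,1) (4,1) (5,1) (5,2) (5,3)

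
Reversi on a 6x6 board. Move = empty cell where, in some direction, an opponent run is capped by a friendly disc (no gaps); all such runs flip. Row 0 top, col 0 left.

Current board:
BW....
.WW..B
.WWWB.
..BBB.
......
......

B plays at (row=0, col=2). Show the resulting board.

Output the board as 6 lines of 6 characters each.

Place B at (0,2); scan 8 dirs for brackets.
Dir NW: edge -> no flip
Dir N: edge -> no flip
Dir NE: edge -> no flip
Dir W: opp run (0,1) capped by B -> flip
Dir E: first cell '.' (not opp) -> no flip
Dir SW: opp run (1,1), next='.' -> no flip
Dir S: opp run (1,2) (2,2) capped by B -> flip
Dir SE: first cell '.' (not opp) -> no flip
All flips: (0,1) (1,2) (2,2)

Answer: BBB...
.WB..B
.WBWB.
..BBB.
......
......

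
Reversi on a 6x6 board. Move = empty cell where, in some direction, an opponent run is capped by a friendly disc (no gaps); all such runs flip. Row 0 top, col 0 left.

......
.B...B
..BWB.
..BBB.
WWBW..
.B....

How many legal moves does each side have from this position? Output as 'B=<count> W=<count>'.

Answer: B=9 W=3

Derivation:
-- B to move --
(1,2): flips 1 -> legal
(1,3): flips 1 -> legal
(1,4): flips 1 -> legal
(3,0): no bracket -> illegal
(3,1): flips 1 -> legal
(4,4): flips 1 -> legal
(5,0): flips 1 -> legal
(5,2): flips 1 -> legal
(5,3): flips 1 -> legal
(5,4): flips 1 -> legal
B mobility = 9
-- W to move --
(0,0): no bracket -> illegal
(0,1): no bracket -> illegal
(0,2): no bracket -> illegal
(0,4): no bracket -> illegal
(0,5): no bracket -> illegal
(1,0): no bracket -> illegal
(1,2): no bracket -> illegal
(1,3): no bracket -> illegal
(1,4): no bracket -> illegal
(2,0): no bracket -> illegal
(2,1): flips 2 -> legal
(2,5): flips 2 -> legal
(3,1): no bracket -> illegal
(3,5): no bracket -> illegal
(4,4): no bracket -> illegal
(4,5): flips 1 -> legal
(5,0): no bracket -> illegal
(5,2): no bracket -> illegal
(5,3): no bracket -> illegal
W mobility = 3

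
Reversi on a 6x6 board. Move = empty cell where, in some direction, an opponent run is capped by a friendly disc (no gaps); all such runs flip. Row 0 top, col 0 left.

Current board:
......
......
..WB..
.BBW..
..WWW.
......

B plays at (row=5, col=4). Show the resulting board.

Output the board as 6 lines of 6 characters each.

Place B at (5,4); scan 8 dirs for brackets.
Dir NW: opp run (4,3) capped by B -> flip
Dir N: opp run (4,4), next='.' -> no flip
Dir NE: first cell '.' (not opp) -> no flip
Dir W: first cell '.' (not opp) -> no flip
Dir E: first cell '.' (not opp) -> no flip
Dir SW: edge -> no flip
Dir S: edge -> no flip
Dir SE: edge -> no flip
All flips: (4,3)

Answer: ......
......
..WB..
.BBW..
..WBW.
....B.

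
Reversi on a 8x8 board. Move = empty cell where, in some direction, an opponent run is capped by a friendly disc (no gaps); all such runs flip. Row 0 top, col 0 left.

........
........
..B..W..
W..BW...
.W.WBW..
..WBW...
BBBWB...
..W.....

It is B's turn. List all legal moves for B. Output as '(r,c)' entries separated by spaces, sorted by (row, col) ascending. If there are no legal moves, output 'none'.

Answer: (1,6) (2,4) (3,5) (4,2) (4,6) (5,1) (5,5) (7,3)

Derivation:
(1,4): no bracket -> illegal
(1,5): no bracket -> illegal
(1,6): flips 4 -> legal
(2,0): no bracket -> illegal
(2,1): no bracket -> illegal
(2,3): no bracket -> illegal
(2,4): flips 1 -> legal
(2,6): no bracket -> illegal
(3,1): no bracket -> illegal
(3,2): no bracket -> illegal
(3,5): flips 1 -> legal
(3,6): no bracket -> illegal
(4,0): no bracket -> illegal
(4,2): flips 2 -> legal
(4,6): flips 1 -> legal
(5,0): no bracket -> illegal
(5,1): flips 1 -> legal
(5,5): flips 1 -> legal
(5,6): no bracket -> illegal
(6,5): no bracket -> illegal
(7,1): no bracket -> illegal
(7,3): flips 1 -> legal
(7,4): no bracket -> illegal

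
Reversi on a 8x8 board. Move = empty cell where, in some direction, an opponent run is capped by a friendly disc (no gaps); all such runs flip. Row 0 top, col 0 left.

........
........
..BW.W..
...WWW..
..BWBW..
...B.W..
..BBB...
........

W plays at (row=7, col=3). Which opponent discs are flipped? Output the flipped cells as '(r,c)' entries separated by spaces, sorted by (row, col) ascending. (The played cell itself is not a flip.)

Answer: (5,3) (6,3) (6,4)

Derivation:
Dir NW: opp run (6,2), next='.' -> no flip
Dir N: opp run (6,3) (5,3) capped by W -> flip
Dir NE: opp run (6,4) capped by W -> flip
Dir W: first cell '.' (not opp) -> no flip
Dir E: first cell '.' (not opp) -> no flip
Dir SW: edge -> no flip
Dir S: edge -> no flip
Dir SE: edge -> no flip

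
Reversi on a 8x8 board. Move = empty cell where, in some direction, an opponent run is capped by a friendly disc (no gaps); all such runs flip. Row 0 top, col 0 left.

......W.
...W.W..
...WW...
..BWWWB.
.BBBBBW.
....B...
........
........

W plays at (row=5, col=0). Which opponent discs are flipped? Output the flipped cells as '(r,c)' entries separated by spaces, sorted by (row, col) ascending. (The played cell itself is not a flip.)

Dir NW: edge -> no flip
Dir N: first cell '.' (not opp) -> no flip
Dir NE: opp run (4,1) (3,2) capped by W -> flip
Dir W: edge -> no flip
Dir E: first cell '.' (not opp) -> no flip
Dir SW: edge -> no flip
Dir S: first cell '.' (not opp) -> no flip
Dir SE: first cell '.' (not opp) -> no flip

Answer: (3,2) (4,1)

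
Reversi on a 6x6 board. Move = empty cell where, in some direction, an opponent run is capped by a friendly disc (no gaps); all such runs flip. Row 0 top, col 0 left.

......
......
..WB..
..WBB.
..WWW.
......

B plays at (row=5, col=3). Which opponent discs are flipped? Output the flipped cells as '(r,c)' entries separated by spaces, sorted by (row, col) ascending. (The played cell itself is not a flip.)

Answer: (4,3)

Derivation:
Dir NW: opp run (4,2), next='.' -> no flip
Dir N: opp run (4,3) capped by B -> flip
Dir NE: opp run (4,4), next='.' -> no flip
Dir W: first cell '.' (not opp) -> no flip
Dir E: first cell '.' (not opp) -> no flip
Dir SW: edge -> no flip
Dir S: edge -> no flip
Dir SE: edge -> no flip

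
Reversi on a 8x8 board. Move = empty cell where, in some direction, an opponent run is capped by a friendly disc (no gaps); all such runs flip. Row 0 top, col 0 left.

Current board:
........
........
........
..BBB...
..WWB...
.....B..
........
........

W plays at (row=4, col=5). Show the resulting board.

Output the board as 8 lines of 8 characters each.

Answer: ........
........
........
..BBB...
..WWWW..
.....B..
........
........

Derivation:
Place W at (4,5); scan 8 dirs for brackets.
Dir NW: opp run (3,4), next='.' -> no flip
Dir N: first cell '.' (not opp) -> no flip
Dir NE: first cell '.' (not opp) -> no flip
Dir W: opp run (4,4) capped by W -> flip
Dir E: first cell '.' (not opp) -> no flip
Dir SW: first cell '.' (not opp) -> no flip
Dir S: opp run (5,5), next='.' -> no flip
Dir SE: first cell '.' (not opp) -> no flip
All flips: (4,4)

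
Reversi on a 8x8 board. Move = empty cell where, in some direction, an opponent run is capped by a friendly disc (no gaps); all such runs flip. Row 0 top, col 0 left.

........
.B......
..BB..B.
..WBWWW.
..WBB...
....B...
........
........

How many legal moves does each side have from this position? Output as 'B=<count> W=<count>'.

-- B to move --
(2,1): flips 1 -> legal
(2,4): flips 1 -> legal
(2,5): flips 1 -> legal
(2,7): no bracket -> illegal
(3,1): flips 1 -> legal
(3,7): flips 3 -> legal
(4,1): flips 2 -> legal
(4,5): flips 1 -> legal
(4,6): flips 1 -> legal
(4,7): no bracket -> illegal
(5,1): flips 1 -> legal
(5,2): flips 2 -> legal
(5,3): no bracket -> illegal
B mobility = 10
-- W to move --
(0,0): no bracket -> illegal
(0,1): no bracket -> illegal
(0,2): no bracket -> illegal
(1,0): no bracket -> illegal
(1,2): flips 2 -> legal
(1,3): no bracket -> illegal
(1,4): flips 1 -> legal
(1,5): no bracket -> illegal
(1,6): flips 1 -> legal
(1,7): flips 1 -> legal
(2,0): no bracket -> illegal
(2,1): no bracket -> illegal
(2,4): flips 1 -> legal
(2,5): no bracket -> illegal
(2,7): no bracket -> illegal
(3,1): no bracket -> illegal
(3,7): no bracket -> illegal
(4,5): flips 2 -> legal
(5,2): flips 1 -> legal
(5,3): flips 1 -> legal
(5,5): no bracket -> illegal
(6,3): no bracket -> illegal
(6,4): flips 2 -> legal
(6,5): flips 2 -> legal
W mobility = 10

Answer: B=10 W=10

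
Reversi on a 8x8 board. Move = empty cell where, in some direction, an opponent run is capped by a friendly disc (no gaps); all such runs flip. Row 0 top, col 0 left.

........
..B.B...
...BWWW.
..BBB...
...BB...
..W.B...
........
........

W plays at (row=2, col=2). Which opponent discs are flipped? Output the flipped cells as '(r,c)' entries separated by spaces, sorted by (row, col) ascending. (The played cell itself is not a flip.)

Answer: (2,3)

Derivation:
Dir NW: first cell '.' (not opp) -> no flip
Dir N: opp run (1,2), next='.' -> no flip
Dir NE: first cell '.' (not opp) -> no flip
Dir W: first cell '.' (not opp) -> no flip
Dir E: opp run (2,3) capped by W -> flip
Dir SW: first cell '.' (not opp) -> no flip
Dir S: opp run (3,2), next='.' -> no flip
Dir SE: opp run (3,3) (4,4), next='.' -> no flip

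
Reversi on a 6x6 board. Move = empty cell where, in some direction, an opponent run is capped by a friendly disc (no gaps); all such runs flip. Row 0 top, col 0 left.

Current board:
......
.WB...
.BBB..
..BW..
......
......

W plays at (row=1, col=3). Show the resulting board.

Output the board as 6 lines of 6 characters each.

Place W at (1,3); scan 8 dirs for brackets.
Dir NW: first cell '.' (not opp) -> no flip
Dir N: first cell '.' (not opp) -> no flip
Dir NE: first cell '.' (not opp) -> no flip
Dir W: opp run (1,2) capped by W -> flip
Dir E: first cell '.' (not opp) -> no flip
Dir SW: opp run (2,2), next='.' -> no flip
Dir S: opp run (2,3) capped by W -> flip
Dir SE: first cell '.' (not opp) -> no flip
All flips: (1,2) (2,3)

Answer: ......
.WWW..
.BBW..
..BW..
......
......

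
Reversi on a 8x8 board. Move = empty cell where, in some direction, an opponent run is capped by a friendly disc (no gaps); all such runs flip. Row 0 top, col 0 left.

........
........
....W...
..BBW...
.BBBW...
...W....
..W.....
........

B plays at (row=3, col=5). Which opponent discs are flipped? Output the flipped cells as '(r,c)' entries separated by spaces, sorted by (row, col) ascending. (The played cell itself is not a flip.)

Dir NW: opp run (2,4), next='.' -> no flip
Dir N: first cell '.' (not opp) -> no flip
Dir NE: first cell '.' (not opp) -> no flip
Dir W: opp run (3,4) capped by B -> flip
Dir E: first cell '.' (not opp) -> no flip
Dir SW: opp run (4,4) (5,3) (6,2), next='.' -> no flip
Dir S: first cell '.' (not opp) -> no flip
Dir SE: first cell '.' (not opp) -> no flip

Answer: (3,4)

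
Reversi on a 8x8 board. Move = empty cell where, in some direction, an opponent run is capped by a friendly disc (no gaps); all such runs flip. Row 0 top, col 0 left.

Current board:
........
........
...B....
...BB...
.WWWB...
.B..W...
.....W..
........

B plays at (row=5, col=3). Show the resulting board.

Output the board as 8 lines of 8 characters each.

Answer: ........
........
...B....
...BB...
.WWBB...
.B.BW...
.....W..
........

Derivation:
Place B at (5,3); scan 8 dirs for brackets.
Dir NW: opp run (4,2), next='.' -> no flip
Dir N: opp run (4,3) capped by B -> flip
Dir NE: first cell 'B' (not opp) -> no flip
Dir W: first cell '.' (not opp) -> no flip
Dir E: opp run (5,4), next='.' -> no flip
Dir SW: first cell '.' (not opp) -> no flip
Dir S: first cell '.' (not opp) -> no flip
Dir SE: first cell '.' (not opp) -> no flip
All flips: (4,3)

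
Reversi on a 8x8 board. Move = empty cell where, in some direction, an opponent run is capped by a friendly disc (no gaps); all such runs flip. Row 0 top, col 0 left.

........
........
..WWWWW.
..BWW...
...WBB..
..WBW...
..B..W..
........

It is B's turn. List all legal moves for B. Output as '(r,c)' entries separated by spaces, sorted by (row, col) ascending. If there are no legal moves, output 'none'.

Answer: (1,1) (1,2) (1,3) (1,4) (3,5) (4,2) (5,1) (5,5) (6,3) (6,4) (7,6)

Derivation:
(1,1): flips 2 -> legal
(1,2): flips 3 -> legal
(1,3): flips 3 -> legal
(1,4): flips 3 -> legal
(1,5): no bracket -> illegal
(1,6): no bracket -> illegal
(1,7): no bracket -> illegal
(2,1): no bracket -> illegal
(2,7): no bracket -> illegal
(3,1): no bracket -> illegal
(3,5): flips 2 -> legal
(3,6): no bracket -> illegal
(3,7): no bracket -> illegal
(4,1): no bracket -> illegal
(4,2): flips 2 -> legal
(5,1): flips 1 -> legal
(5,5): flips 1 -> legal
(5,6): no bracket -> illegal
(6,1): no bracket -> illegal
(6,3): flips 1 -> legal
(6,4): flips 1 -> legal
(6,6): no bracket -> illegal
(7,4): no bracket -> illegal
(7,5): no bracket -> illegal
(7,6): flips 3 -> legal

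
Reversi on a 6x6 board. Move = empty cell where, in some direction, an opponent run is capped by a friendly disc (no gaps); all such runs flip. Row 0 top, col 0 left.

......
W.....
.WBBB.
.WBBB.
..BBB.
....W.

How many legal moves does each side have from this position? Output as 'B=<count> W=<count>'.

Answer: B=3 W=5

Derivation:
-- B to move --
(0,0): no bracket -> illegal
(0,1): no bracket -> illegal
(1,1): no bracket -> illegal
(1,2): no bracket -> illegal
(2,0): flips 2 -> legal
(3,0): flips 1 -> legal
(4,0): flips 1 -> legal
(4,1): no bracket -> illegal
(4,5): no bracket -> illegal
(5,3): no bracket -> illegal
(5,5): no bracket -> illegal
B mobility = 3
-- W to move --
(1,1): no bracket -> illegal
(1,2): no bracket -> illegal
(1,3): flips 1 -> legal
(1,4): flips 3 -> legal
(1,5): no bracket -> illegal
(2,5): flips 3 -> legal
(3,5): flips 3 -> legal
(4,1): no bracket -> illegal
(4,5): no bracket -> illegal
(5,1): no bracket -> illegal
(5,2): no bracket -> illegal
(5,3): flips 1 -> legal
(5,5): no bracket -> illegal
W mobility = 5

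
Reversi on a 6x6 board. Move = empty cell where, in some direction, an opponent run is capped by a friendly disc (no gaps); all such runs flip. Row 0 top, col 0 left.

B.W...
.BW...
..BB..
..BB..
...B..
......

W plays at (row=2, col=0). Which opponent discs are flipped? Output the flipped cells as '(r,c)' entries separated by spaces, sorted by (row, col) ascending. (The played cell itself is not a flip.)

Answer: (1,1)

Derivation:
Dir NW: edge -> no flip
Dir N: first cell '.' (not opp) -> no flip
Dir NE: opp run (1,1) capped by W -> flip
Dir W: edge -> no flip
Dir E: first cell '.' (not opp) -> no flip
Dir SW: edge -> no flip
Dir S: first cell '.' (not opp) -> no flip
Dir SE: first cell '.' (not opp) -> no flip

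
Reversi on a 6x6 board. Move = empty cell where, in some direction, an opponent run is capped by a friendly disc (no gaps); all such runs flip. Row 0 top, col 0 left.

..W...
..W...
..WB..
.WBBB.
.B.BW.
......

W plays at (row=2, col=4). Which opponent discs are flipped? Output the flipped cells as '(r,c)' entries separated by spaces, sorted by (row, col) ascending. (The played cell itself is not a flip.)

Answer: (2,3) (3,4)

Derivation:
Dir NW: first cell '.' (not opp) -> no flip
Dir N: first cell '.' (not opp) -> no flip
Dir NE: first cell '.' (not opp) -> no flip
Dir W: opp run (2,3) capped by W -> flip
Dir E: first cell '.' (not opp) -> no flip
Dir SW: opp run (3,3), next='.' -> no flip
Dir S: opp run (3,4) capped by W -> flip
Dir SE: first cell '.' (not opp) -> no flip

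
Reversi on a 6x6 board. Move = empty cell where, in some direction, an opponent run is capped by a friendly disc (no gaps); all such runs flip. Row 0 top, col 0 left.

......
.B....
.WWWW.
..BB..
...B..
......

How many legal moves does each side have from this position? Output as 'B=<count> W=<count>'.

-- B to move --
(1,0): flips 1 -> legal
(1,2): flips 1 -> legal
(1,3): flips 1 -> legal
(1,4): flips 1 -> legal
(1,5): flips 1 -> legal
(2,0): no bracket -> illegal
(2,5): no bracket -> illegal
(3,0): no bracket -> illegal
(3,1): flips 1 -> legal
(3,4): no bracket -> illegal
(3,5): no bracket -> illegal
B mobility = 6
-- W to move --
(0,0): flips 1 -> legal
(0,1): flips 1 -> legal
(0,2): no bracket -> illegal
(1,0): no bracket -> illegal
(1,2): no bracket -> illegal
(2,0): no bracket -> illegal
(3,1): no bracket -> illegal
(3,4): no bracket -> illegal
(4,1): flips 1 -> legal
(4,2): flips 2 -> legal
(4,4): flips 1 -> legal
(5,2): no bracket -> illegal
(5,3): flips 2 -> legal
(5,4): flips 2 -> legal
W mobility = 7

Answer: B=6 W=7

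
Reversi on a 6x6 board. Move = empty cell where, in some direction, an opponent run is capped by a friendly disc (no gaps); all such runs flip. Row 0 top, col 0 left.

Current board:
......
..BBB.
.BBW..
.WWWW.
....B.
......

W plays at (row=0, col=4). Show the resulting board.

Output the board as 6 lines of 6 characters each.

Answer: ....W.
..BWB.
.BWW..
.WWWW.
....B.
......

Derivation:
Place W at (0,4); scan 8 dirs for brackets.
Dir NW: edge -> no flip
Dir N: edge -> no flip
Dir NE: edge -> no flip
Dir W: first cell '.' (not opp) -> no flip
Dir E: first cell '.' (not opp) -> no flip
Dir SW: opp run (1,3) (2,2) capped by W -> flip
Dir S: opp run (1,4), next='.' -> no flip
Dir SE: first cell '.' (not opp) -> no flip
All flips: (1,3) (2,2)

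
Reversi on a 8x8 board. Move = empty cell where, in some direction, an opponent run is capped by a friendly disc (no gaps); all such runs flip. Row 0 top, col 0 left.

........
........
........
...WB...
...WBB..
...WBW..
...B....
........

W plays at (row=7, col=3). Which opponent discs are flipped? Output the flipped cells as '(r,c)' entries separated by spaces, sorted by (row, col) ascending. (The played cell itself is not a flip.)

Answer: (6,3)

Derivation:
Dir NW: first cell '.' (not opp) -> no flip
Dir N: opp run (6,3) capped by W -> flip
Dir NE: first cell '.' (not opp) -> no flip
Dir W: first cell '.' (not opp) -> no flip
Dir E: first cell '.' (not opp) -> no flip
Dir SW: edge -> no flip
Dir S: edge -> no flip
Dir SE: edge -> no flip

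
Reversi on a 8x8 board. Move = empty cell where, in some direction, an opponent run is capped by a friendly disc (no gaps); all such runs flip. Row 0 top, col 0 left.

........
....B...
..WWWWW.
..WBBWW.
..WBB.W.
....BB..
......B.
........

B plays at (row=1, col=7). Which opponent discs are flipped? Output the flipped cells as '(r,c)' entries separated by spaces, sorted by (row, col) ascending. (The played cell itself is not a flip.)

Dir NW: first cell '.' (not opp) -> no flip
Dir N: first cell '.' (not opp) -> no flip
Dir NE: edge -> no flip
Dir W: first cell '.' (not opp) -> no flip
Dir E: edge -> no flip
Dir SW: opp run (2,6) (3,5) capped by B -> flip
Dir S: first cell '.' (not opp) -> no flip
Dir SE: edge -> no flip

Answer: (2,6) (3,5)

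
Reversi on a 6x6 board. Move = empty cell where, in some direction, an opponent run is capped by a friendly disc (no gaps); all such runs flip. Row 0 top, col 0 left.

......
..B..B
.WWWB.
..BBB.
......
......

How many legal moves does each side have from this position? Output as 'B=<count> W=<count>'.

-- B to move --
(1,0): flips 1 -> legal
(1,1): flips 1 -> legal
(1,3): flips 1 -> legal
(1,4): flips 1 -> legal
(2,0): flips 3 -> legal
(3,0): flips 1 -> legal
(3,1): no bracket -> illegal
B mobility = 6
-- W to move --
(0,1): flips 1 -> legal
(0,2): flips 1 -> legal
(0,3): flips 1 -> legal
(0,4): no bracket -> illegal
(0,5): no bracket -> illegal
(1,1): no bracket -> illegal
(1,3): no bracket -> illegal
(1,4): no bracket -> illegal
(2,5): flips 1 -> legal
(3,1): no bracket -> illegal
(3,5): no bracket -> illegal
(4,1): flips 1 -> legal
(4,2): flips 1 -> legal
(4,3): flips 2 -> legal
(4,4): flips 1 -> legal
(4,5): flips 1 -> legal
W mobility = 9

Answer: B=6 W=9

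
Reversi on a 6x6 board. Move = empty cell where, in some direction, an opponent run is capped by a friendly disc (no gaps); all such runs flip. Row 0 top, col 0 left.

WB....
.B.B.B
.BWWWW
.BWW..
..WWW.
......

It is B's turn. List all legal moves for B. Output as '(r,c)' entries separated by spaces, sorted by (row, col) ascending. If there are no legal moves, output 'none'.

(1,0): no bracket -> illegal
(1,2): no bracket -> illegal
(1,4): no bracket -> illegal
(3,4): flips 2 -> legal
(3,5): flips 2 -> legal
(4,1): no bracket -> illegal
(4,5): no bracket -> illegal
(5,1): flips 3 -> legal
(5,2): no bracket -> illegal
(5,3): flips 4 -> legal
(5,4): flips 2 -> legal
(5,5): flips 3 -> legal

Answer: (3,4) (3,5) (5,1) (5,3) (5,4) (5,5)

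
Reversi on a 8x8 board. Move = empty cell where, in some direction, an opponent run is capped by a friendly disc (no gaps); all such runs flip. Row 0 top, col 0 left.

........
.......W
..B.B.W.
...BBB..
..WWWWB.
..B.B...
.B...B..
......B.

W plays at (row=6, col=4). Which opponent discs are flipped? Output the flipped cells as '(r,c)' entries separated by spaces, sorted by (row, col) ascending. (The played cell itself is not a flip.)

Answer: (5,4)

Derivation:
Dir NW: first cell '.' (not opp) -> no flip
Dir N: opp run (5,4) capped by W -> flip
Dir NE: first cell '.' (not opp) -> no flip
Dir W: first cell '.' (not opp) -> no flip
Dir E: opp run (6,5), next='.' -> no flip
Dir SW: first cell '.' (not opp) -> no flip
Dir S: first cell '.' (not opp) -> no flip
Dir SE: first cell '.' (not opp) -> no flip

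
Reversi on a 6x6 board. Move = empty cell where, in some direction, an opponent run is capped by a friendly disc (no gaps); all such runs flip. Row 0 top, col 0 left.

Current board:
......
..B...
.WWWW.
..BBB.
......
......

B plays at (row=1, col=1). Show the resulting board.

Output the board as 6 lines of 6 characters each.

Place B at (1,1); scan 8 dirs for brackets.
Dir NW: first cell '.' (not opp) -> no flip
Dir N: first cell '.' (not opp) -> no flip
Dir NE: first cell '.' (not opp) -> no flip
Dir W: first cell '.' (not opp) -> no flip
Dir E: first cell 'B' (not opp) -> no flip
Dir SW: first cell '.' (not opp) -> no flip
Dir S: opp run (2,1), next='.' -> no flip
Dir SE: opp run (2,2) capped by B -> flip
All flips: (2,2)

Answer: ......
.BB...
.WBWW.
..BBB.
......
......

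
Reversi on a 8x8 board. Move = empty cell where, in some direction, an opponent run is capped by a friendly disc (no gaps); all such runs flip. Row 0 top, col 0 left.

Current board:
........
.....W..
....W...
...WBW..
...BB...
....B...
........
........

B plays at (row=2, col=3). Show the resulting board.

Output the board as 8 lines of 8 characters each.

Answer: ........
.....W..
...BW...
...BBW..
...BB...
....B...
........
........

Derivation:
Place B at (2,3); scan 8 dirs for brackets.
Dir NW: first cell '.' (not opp) -> no flip
Dir N: first cell '.' (not opp) -> no flip
Dir NE: first cell '.' (not opp) -> no flip
Dir W: first cell '.' (not opp) -> no flip
Dir E: opp run (2,4), next='.' -> no flip
Dir SW: first cell '.' (not opp) -> no flip
Dir S: opp run (3,3) capped by B -> flip
Dir SE: first cell 'B' (not opp) -> no flip
All flips: (3,3)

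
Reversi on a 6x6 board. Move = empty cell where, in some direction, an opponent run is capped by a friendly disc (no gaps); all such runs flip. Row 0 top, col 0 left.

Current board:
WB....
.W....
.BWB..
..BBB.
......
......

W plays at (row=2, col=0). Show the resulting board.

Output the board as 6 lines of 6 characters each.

Place W at (2,0); scan 8 dirs for brackets.
Dir NW: edge -> no flip
Dir N: first cell '.' (not opp) -> no flip
Dir NE: first cell 'W' (not opp) -> no flip
Dir W: edge -> no flip
Dir E: opp run (2,1) capped by W -> flip
Dir SW: edge -> no flip
Dir S: first cell '.' (not opp) -> no flip
Dir SE: first cell '.' (not opp) -> no flip
All flips: (2,1)

Answer: WB....
.W....
WWWB..
..BBB.
......
......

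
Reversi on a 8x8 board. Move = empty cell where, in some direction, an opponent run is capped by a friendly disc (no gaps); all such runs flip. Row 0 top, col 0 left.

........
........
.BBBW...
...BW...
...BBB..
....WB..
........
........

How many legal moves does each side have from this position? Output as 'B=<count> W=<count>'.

Answer: B=8 W=7

Derivation:
-- B to move --
(1,3): no bracket -> illegal
(1,4): flips 2 -> legal
(1,5): flips 1 -> legal
(2,5): flips 2 -> legal
(3,5): flips 1 -> legal
(5,3): flips 1 -> legal
(6,3): flips 1 -> legal
(6,4): flips 1 -> legal
(6,5): flips 1 -> legal
B mobility = 8
-- W to move --
(1,0): no bracket -> illegal
(1,1): no bracket -> illegal
(1,2): flips 1 -> legal
(1,3): no bracket -> illegal
(1,4): no bracket -> illegal
(2,0): flips 3 -> legal
(3,0): no bracket -> illegal
(3,1): no bracket -> illegal
(3,2): flips 2 -> legal
(3,5): no bracket -> illegal
(3,6): flips 1 -> legal
(4,2): flips 1 -> legal
(4,6): no bracket -> illegal
(5,2): flips 1 -> legal
(5,3): no bracket -> illegal
(5,6): flips 2 -> legal
(6,4): no bracket -> illegal
(6,5): no bracket -> illegal
(6,6): no bracket -> illegal
W mobility = 7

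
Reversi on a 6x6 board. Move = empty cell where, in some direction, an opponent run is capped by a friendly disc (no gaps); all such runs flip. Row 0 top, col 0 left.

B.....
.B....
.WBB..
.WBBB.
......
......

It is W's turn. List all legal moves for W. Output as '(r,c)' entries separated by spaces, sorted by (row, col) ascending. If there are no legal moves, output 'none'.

(0,1): flips 1 -> legal
(0,2): no bracket -> illegal
(1,0): no bracket -> illegal
(1,2): no bracket -> illegal
(1,3): flips 1 -> legal
(1,4): no bracket -> illegal
(2,0): no bracket -> illegal
(2,4): flips 2 -> legal
(2,5): no bracket -> illegal
(3,5): flips 3 -> legal
(4,1): no bracket -> illegal
(4,2): no bracket -> illegal
(4,3): flips 1 -> legal
(4,4): no bracket -> illegal
(4,5): no bracket -> illegal

Answer: (0,1) (1,3) (2,4) (3,5) (4,3)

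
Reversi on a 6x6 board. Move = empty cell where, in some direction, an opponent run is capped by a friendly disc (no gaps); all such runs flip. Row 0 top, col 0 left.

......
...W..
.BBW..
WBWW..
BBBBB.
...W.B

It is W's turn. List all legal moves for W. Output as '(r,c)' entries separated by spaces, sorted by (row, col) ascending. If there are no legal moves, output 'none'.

(1,0): flips 1 -> legal
(1,1): flips 1 -> legal
(1,2): flips 2 -> legal
(2,0): flips 4 -> legal
(3,4): no bracket -> illegal
(3,5): flips 1 -> legal
(4,5): no bracket -> illegal
(5,0): flips 2 -> legal
(5,1): flips 1 -> legal
(5,2): flips 2 -> legal
(5,4): flips 1 -> legal

Answer: (1,0) (1,1) (1,2) (2,0) (3,5) (5,0) (5,1) (5,2) (5,4)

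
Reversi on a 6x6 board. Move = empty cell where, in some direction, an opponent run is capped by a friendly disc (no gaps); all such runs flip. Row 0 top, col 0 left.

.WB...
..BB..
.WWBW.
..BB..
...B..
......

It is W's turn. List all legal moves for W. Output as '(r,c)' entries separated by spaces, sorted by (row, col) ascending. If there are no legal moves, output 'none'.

Answer: (0,3) (0,4) (3,4) (4,2) (4,4) (5,4)

Derivation:
(0,3): flips 2 -> legal
(0,4): flips 1 -> legal
(1,1): no bracket -> illegal
(1,4): no bracket -> illegal
(3,1): no bracket -> illegal
(3,4): flips 2 -> legal
(4,1): no bracket -> illegal
(4,2): flips 2 -> legal
(4,4): flips 1 -> legal
(5,2): no bracket -> illegal
(5,3): no bracket -> illegal
(5,4): flips 2 -> legal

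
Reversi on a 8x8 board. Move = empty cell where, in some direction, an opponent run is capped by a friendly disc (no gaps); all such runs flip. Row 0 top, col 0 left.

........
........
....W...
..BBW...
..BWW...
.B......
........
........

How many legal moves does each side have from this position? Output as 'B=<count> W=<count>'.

-- B to move --
(1,3): no bracket -> illegal
(1,4): no bracket -> illegal
(1,5): flips 1 -> legal
(2,3): no bracket -> illegal
(2,5): no bracket -> illegal
(3,5): flips 1 -> legal
(4,5): flips 2 -> legal
(5,2): no bracket -> illegal
(5,3): flips 1 -> legal
(5,4): flips 1 -> legal
(5,5): flips 1 -> legal
B mobility = 6
-- W to move --
(2,1): flips 1 -> legal
(2,2): flips 1 -> legal
(2,3): flips 1 -> legal
(3,1): flips 2 -> legal
(4,0): no bracket -> illegal
(4,1): flips 1 -> legal
(5,0): no bracket -> illegal
(5,2): no bracket -> illegal
(5,3): no bracket -> illegal
(6,0): flips 3 -> legal
(6,1): no bracket -> illegal
(6,2): no bracket -> illegal
W mobility = 6

Answer: B=6 W=6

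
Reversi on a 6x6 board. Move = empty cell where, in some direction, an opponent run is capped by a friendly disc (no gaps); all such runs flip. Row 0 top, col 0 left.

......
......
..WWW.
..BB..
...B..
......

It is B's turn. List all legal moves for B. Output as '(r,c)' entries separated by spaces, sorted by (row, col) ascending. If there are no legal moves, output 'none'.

(1,1): flips 1 -> legal
(1,2): flips 1 -> legal
(1,3): flips 1 -> legal
(1,4): flips 1 -> legal
(1,5): flips 1 -> legal
(2,1): no bracket -> illegal
(2,5): no bracket -> illegal
(3,1): no bracket -> illegal
(3,4): no bracket -> illegal
(3,5): no bracket -> illegal

Answer: (1,1) (1,2) (1,3) (1,4) (1,5)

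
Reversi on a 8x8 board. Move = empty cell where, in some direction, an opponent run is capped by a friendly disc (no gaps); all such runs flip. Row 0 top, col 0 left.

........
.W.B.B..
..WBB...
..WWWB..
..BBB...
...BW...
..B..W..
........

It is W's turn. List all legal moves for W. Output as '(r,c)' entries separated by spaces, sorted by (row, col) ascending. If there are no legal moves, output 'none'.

(0,2): no bracket -> illegal
(0,3): flips 2 -> legal
(0,4): flips 1 -> legal
(0,5): no bracket -> illegal
(0,6): flips 2 -> legal
(1,2): flips 1 -> legal
(1,4): flips 2 -> legal
(1,6): no bracket -> illegal
(2,5): flips 2 -> legal
(2,6): no bracket -> illegal
(3,1): no bracket -> illegal
(3,6): flips 1 -> legal
(4,1): no bracket -> illegal
(4,5): no bracket -> illegal
(4,6): no bracket -> illegal
(5,1): flips 1 -> legal
(5,2): flips 3 -> legal
(5,5): flips 1 -> legal
(6,1): no bracket -> illegal
(6,3): flips 2 -> legal
(6,4): no bracket -> illegal
(7,1): no bracket -> illegal
(7,2): no bracket -> illegal
(7,3): no bracket -> illegal

Answer: (0,3) (0,4) (0,6) (1,2) (1,4) (2,5) (3,6) (5,1) (5,2) (5,5) (6,3)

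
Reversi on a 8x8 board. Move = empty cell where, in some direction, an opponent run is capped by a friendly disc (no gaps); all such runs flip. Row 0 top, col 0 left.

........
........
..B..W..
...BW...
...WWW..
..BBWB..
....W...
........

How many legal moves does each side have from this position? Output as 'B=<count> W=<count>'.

-- B to move --
(1,4): no bracket -> illegal
(1,5): no bracket -> illegal
(1,6): flips 3 -> legal
(2,3): no bracket -> illegal
(2,4): no bracket -> illegal
(2,6): no bracket -> illegal
(3,2): no bracket -> illegal
(3,5): flips 3 -> legal
(3,6): no bracket -> illegal
(4,2): no bracket -> illegal
(4,6): no bracket -> illegal
(5,6): no bracket -> illegal
(6,3): no bracket -> illegal
(6,5): no bracket -> illegal
(7,3): flips 1 -> legal
(7,4): no bracket -> illegal
(7,5): flips 1 -> legal
B mobility = 4
-- W to move --
(1,1): flips 2 -> legal
(1,2): no bracket -> illegal
(1,3): no bracket -> illegal
(2,1): no bracket -> illegal
(2,3): flips 1 -> legal
(2,4): no bracket -> illegal
(3,1): no bracket -> illegal
(3,2): flips 1 -> legal
(4,1): no bracket -> illegal
(4,2): flips 1 -> legal
(4,6): flips 1 -> legal
(5,1): flips 2 -> legal
(5,6): flips 1 -> legal
(6,1): flips 1 -> legal
(6,2): flips 1 -> legal
(6,3): flips 1 -> legal
(6,5): flips 1 -> legal
(6,6): flips 1 -> legal
W mobility = 12

Answer: B=4 W=12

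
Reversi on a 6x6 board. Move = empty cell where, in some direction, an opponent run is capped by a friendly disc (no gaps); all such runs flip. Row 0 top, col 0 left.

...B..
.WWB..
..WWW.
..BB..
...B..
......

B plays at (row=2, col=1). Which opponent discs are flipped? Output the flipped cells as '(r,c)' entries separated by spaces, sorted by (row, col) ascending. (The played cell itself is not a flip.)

Dir NW: first cell '.' (not opp) -> no flip
Dir N: opp run (1,1), next='.' -> no flip
Dir NE: opp run (1,2) capped by B -> flip
Dir W: first cell '.' (not opp) -> no flip
Dir E: opp run (2,2) (2,3) (2,4), next='.' -> no flip
Dir SW: first cell '.' (not opp) -> no flip
Dir S: first cell '.' (not opp) -> no flip
Dir SE: first cell 'B' (not opp) -> no flip

Answer: (1,2)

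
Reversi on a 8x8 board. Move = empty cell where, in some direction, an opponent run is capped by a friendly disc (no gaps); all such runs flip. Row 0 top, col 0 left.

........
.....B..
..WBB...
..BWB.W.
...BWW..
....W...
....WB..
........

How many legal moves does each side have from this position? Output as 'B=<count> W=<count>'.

-- B to move --
(1,1): no bracket -> illegal
(1,2): flips 1 -> legal
(1,3): no bracket -> illegal
(2,1): flips 1 -> legal
(2,5): no bracket -> illegal
(2,6): no bracket -> illegal
(2,7): no bracket -> illegal
(3,1): no bracket -> illegal
(3,5): no bracket -> illegal
(3,7): no bracket -> illegal
(4,2): flips 1 -> legal
(4,6): flips 2 -> legal
(4,7): no bracket -> illegal
(5,3): no bracket -> illegal
(5,5): no bracket -> illegal
(5,6): flips 1 -> legal
(6,3): flips 1 -> legal
(7,3): no bracket -> illegal
(7,4): flips 3 -> legal
(7,5): no bracket -> illegal
B mobility = 7
-- W to move --
(0,4): no bracket -> illegal
(0,5): no bracket -> illegal
(0,6): flips 2 -> legal
(1,2): flips 2 -> legal
(1,3): flips 1 -> legal
(1,4): flips 2 -> legal
(1,6): no bracket -> illegal
(2,1): flips 2 -> legal
(2,5): flips 2 -> legal
(2,6): no bracket -> illegal
(3,1): flips 1 -> legal
(3,5): flips 1 -> legal
(4,1): no bracket -> illegal
(4,2): flips 2 -> legal
(5,2): no bracket -> illegal
(5,3): flips 1 -> legal
(5,5): no bracket -> illegal
(5,6): no bracket -> illegal
(6,6): flips 1 -> legal
(7,4): no bracket -> illegal
(7,5): no bracket -> illegal
(7,6): flips 1 -> legal
W mobility = 12

Answer: B=7 W=12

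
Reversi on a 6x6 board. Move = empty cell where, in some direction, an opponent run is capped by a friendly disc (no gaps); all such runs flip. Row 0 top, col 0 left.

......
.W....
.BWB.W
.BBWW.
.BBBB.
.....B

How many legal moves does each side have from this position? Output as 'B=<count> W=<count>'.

Answer: B=7 W=10

Derivation:
-- B to move --
(0,0): flips 3 -> legal
(0,1): flips 1 -> legal
(0,2): no bracket -> illegal
(1,0): no bracket -> illegal
(1,2): flips 1 -> legal
(1,3): flips 1 -> legal
(1,4): no bracket -> illegal
(1,5): no bracket -> illegal
(2,0): no bracket -> illegal
(2,4): flips 2 -> legal
(3,5): flips 2 -> legal
(4,5): flips 1 -> legal
B mobility = 7
-- W to move --
(1,0): no bracket -> illegal
(1,2): flips 1 -> legal
(1,3): flips 1 -> legal
(1,4): no bracket -> illegal
(2,0): flips 1 -> legal
(2,4): flips 1 -> legal
(3,0): flips 2 -> legal
(3,5): no bracket -> illegal
(4,0): flips 1 -> legal
(4,5): no bracket -> illegal
(5,0): no bracket -> illegal
(5,1): flips 4 -> legal
(5,2): flips 3 -> legal
(5,3): flips 1 -> legal
(5,4): flips 1 -> legal
W mobility = 10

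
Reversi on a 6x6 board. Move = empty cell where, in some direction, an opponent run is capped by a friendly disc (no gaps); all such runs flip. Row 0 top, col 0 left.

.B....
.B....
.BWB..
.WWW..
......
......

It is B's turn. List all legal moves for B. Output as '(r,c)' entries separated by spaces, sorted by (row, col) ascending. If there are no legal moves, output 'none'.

(1,2): no bracket -> illegal
(1,3): no bracket -> illegal
(2,0): no bracket -> illegal
(2,4): no bracket -> illegal
(3,0): no bracket -> illegal
(3,4): no bracket -> illegal
(4,0): no bracket -> illegal
(4,1): flips 2 -> legal
(4,2): no bracket -> illegal
(4,3): flips 2 -> legal
(4,4): flips 2 -> legal

Answer: (4,1) (4,3) (4,4)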